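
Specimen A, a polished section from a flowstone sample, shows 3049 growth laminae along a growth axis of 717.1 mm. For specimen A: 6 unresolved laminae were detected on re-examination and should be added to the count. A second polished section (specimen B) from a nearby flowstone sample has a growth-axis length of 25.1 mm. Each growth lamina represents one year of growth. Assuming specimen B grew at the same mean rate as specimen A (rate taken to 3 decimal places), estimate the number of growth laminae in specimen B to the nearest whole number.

Specimen A: true growth lamina count = 3049 + 6 = 3055.
A: 717.1 mm over 3055 years gives 717.1 / 3055 ≈ 0.235 mm/yr.
B spans 25.1 / 0.235 = 106.81 years ≈ 107 growth laminae.

107 growth laminae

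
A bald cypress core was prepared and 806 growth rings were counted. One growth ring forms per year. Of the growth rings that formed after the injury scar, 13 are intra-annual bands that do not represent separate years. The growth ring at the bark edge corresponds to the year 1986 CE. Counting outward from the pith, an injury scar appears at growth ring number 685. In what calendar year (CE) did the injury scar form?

1878 CE

The injury scar sits at growth ring 685 from the pith, so 806 − 685 = 121 growth rings formed after it.
Removing the 13 false growth rings leaves 121 − 13 = 108 true growth rings beyond the injury scar.
1986 − 108 = 1878 CE.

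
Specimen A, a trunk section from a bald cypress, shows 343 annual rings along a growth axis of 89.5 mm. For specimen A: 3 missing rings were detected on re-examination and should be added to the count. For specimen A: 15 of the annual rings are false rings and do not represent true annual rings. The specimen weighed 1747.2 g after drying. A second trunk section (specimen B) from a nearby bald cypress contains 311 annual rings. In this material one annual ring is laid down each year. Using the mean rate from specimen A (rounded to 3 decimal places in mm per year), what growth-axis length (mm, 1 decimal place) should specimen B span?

84.0 mm

Specimen A: after corrections the count is 343 − 15 + 3 = 331 annual rings.
A: 89.5 mm over 331 years gives 89.5 / 331 ≈ 0.270 mm/yr.
Length of B = 0.270 × 311 = 84.0 mm.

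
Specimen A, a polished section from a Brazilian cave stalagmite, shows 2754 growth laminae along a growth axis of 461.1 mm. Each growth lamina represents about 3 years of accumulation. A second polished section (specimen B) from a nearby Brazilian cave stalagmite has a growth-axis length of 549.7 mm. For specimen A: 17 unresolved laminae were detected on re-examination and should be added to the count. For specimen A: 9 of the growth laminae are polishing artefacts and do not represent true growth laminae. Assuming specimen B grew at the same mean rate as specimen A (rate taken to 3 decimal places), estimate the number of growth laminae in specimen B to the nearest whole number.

Specimen A: correcting the raw count gives 2754 − 9 + 17 = 2762 true growth laminae.
Specimen A: multiplying by 3 years per growth lamina: 2762 × 3 = 8286 years.
A: Extension rate ≈ 461.1 / 8286 = 0.056 mm/year.
For B, 549.7 / 0.056 = 9816.07 years; at 3 years per growth lamina that is 9816.07 / 3 ≈ 3272 growth laminae.

3272 growth laminae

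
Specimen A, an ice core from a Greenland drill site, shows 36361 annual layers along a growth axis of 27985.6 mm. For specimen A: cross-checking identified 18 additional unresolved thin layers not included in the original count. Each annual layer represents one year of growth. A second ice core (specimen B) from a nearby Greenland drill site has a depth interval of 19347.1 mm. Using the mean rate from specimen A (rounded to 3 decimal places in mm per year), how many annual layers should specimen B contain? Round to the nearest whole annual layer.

Specimen A: adjusted count: 36361 + 18 = 36379 annual layers.
A: Mean rate = 27985.6 mm / 36379 years ≈ 0.769 mm/year.
For B, 19347.1 / 0.769 = 25158.78 years ≈ 25159 annual layers.

25159 annual layers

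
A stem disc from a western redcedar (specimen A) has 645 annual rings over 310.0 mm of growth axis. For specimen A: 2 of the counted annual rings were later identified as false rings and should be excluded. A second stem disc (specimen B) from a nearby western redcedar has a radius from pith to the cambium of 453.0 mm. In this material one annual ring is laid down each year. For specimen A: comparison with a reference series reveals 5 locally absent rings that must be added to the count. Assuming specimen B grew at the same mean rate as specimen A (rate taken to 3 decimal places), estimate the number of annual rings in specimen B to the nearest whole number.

Specimen A: after corrections the count is 645 − 2 + 5 = 648 annual rings.
A: 310.0 mm over 648 years gives 310.0 / 648 ≈ 0.478 mm/yr.
Specimen B: 453.0 mm / 0.478 mm per year = 947.70 years ≈ 948 annual rings.

948 annual rings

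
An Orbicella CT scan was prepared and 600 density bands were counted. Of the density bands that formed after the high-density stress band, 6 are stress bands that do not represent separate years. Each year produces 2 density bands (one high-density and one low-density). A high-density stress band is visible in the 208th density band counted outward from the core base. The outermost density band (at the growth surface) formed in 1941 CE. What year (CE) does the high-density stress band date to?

1748 CE

600 − 208 = 392 density bands lie beyond the high-density stress band toward the growth surface.
392 − 6 false = 386 true density bands after the high-density stress band.
With 2 density bands per year, 386 / 2 = 193 years.
1941 − 193 = 1748 CE.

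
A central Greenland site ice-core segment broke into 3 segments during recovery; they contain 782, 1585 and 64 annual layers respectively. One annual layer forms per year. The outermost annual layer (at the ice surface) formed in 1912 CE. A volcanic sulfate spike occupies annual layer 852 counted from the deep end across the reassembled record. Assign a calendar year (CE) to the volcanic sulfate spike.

333 CE

Total annual layers = 782 + 1585 + 64 = 2431.
The volcanic sulfate spike sits at annual layer 852 from the deep end, so 2431 − 852 = 1579 annual layers formed after it.
The annual layer at the ice surface is 1912 CE, so the volcanic sulfate spike dates to 1912 − 1579 = 333 CE.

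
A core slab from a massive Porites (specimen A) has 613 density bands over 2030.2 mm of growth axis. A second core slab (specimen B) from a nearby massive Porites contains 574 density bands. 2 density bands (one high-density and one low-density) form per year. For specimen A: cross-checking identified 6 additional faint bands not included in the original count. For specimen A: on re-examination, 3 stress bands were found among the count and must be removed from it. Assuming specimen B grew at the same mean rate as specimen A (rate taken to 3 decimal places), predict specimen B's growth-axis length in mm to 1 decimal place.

1891.9 mm

Specimen A: adjusted count: 613 − 3 + 6 = 616 density bands.
Specimen A: with 2 density bands per year, 616 / 2 = 308 years.
A: 2030.2 mm over 308 years gives 2030.2 / 308 ≈ 6.592 mm/yr.
Specimen B: dividing by 2 density bands per year: 574 / 2 = 287 years. Length of B = 6.592 × 287 = 1891.9 mm.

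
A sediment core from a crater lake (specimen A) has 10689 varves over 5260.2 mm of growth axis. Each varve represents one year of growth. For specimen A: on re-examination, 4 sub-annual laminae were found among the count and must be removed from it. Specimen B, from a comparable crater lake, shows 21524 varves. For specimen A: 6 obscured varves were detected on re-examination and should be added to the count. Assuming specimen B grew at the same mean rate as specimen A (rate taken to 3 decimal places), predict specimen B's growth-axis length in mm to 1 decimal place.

Specimen A: correcting the raw count gives 10689 − 4 + 6 = 10691 true varves.
A: Mean rate = 5260.2 mm / 10691 years ≈ 0.492 mm/year.
Length of B = 0.492 × 21524 = 10589.8 mm.

10589.8 mm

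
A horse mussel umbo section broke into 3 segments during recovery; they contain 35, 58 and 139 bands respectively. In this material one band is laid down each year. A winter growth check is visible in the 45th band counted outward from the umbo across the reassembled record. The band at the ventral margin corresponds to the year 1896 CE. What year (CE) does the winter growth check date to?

1709 CE

Total bands = 35 + 58 + 139 = 232.
Between band 45 and the ventral margin there are 232 − 45 = 187 bands.
Counting back 187 years from 1896 CE places the winter growth check in 1896 − 187 = 1709 CE.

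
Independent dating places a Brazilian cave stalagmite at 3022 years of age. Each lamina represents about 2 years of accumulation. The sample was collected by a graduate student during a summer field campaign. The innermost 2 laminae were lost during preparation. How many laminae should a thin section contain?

Expected laminae: 3022 / 2 = 1511.
Less the 2 uncaptured laminae: 1511 − 2 = 1509.

1509 laminae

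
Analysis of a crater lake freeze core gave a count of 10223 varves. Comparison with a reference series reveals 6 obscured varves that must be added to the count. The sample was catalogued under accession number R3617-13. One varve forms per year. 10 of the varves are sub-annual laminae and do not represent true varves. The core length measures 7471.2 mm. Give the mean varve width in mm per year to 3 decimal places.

0.731 mm per year

True varve count = 10223 − 10 + 6 = 10219.
Extension rate ≈ 7471.2 / 10219 = 0.731 mm per year.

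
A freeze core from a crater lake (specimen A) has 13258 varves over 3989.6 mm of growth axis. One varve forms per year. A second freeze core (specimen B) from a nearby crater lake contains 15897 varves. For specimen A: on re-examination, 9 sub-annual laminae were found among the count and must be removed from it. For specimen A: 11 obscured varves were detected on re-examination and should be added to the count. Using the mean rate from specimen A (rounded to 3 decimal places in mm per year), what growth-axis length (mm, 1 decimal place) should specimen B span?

4785.0 mm

Specimen A: adjusted count: 13258 − 9 + 11 = 13260 varves.
A: Mean rate = 3989.6 mm / 13260 years ≈ 0.301 mm/yr.
For B, 0.301 mm/year × 15897 years = 4785.0 mm.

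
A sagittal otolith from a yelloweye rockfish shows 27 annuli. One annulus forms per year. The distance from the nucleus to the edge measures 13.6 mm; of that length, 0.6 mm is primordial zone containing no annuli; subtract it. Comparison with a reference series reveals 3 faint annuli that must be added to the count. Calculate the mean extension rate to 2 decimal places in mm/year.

Correcting the raw count gives 27 + 3 = 30 true annuli.
The growth record spans 13.6 − 0.6 = 13.0 mm.
Extension rate ≈ 13.0 / 30 = 0.43 mm/year.

0.43 mm/year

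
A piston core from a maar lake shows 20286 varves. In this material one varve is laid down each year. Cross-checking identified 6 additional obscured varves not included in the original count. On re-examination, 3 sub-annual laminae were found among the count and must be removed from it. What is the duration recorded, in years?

Correcting the raw count gives 20286 − 3 + 6 = 20289 true varves.
At one varve per year, that is 20289 years.

20289 years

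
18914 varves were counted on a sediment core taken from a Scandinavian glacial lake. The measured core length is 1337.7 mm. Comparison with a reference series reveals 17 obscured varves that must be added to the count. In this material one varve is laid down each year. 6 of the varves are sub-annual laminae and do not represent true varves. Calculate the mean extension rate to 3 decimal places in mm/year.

0.071 mm/year

After corrections the count is 18914 − 6 + 17 = 18925 varves.
1337.7 mm over 18925 years gives 1337.7 / 18925 ≈ 0.071 mm/year.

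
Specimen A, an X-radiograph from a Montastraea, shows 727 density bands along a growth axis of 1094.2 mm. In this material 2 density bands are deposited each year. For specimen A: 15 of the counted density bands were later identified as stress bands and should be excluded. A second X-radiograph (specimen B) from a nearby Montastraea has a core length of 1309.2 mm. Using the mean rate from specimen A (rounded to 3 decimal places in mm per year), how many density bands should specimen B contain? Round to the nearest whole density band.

852 density bands

Specimen A: true density band count = 727 − 15 = 712.
Specimen A: with 2 density bands per year, 712 / 2 = 356 years.
A: Extension rate ≈ 1094.2 / 356 = 3.074 mm/year.
Specimen B: 1309.2 mm / 3.074 mm per year = 425.89 years; at 2 density bands per year that is 425.89 × 2 ≈ 852 density bands.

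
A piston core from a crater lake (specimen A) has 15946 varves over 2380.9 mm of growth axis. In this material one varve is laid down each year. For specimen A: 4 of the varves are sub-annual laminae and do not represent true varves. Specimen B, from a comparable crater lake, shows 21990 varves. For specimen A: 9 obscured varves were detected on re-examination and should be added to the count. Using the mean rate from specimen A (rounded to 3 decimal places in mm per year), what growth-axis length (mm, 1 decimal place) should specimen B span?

3276.5 mm

Specimen A: correcting the raw count gives 15946 − 4 + 9 = 15951 true varves.
A: Extension rate ≈ 2380.9 / 15951 = 0.149 mm/year.
Length of B = 0.149 × 21990 = 3276.5 mm.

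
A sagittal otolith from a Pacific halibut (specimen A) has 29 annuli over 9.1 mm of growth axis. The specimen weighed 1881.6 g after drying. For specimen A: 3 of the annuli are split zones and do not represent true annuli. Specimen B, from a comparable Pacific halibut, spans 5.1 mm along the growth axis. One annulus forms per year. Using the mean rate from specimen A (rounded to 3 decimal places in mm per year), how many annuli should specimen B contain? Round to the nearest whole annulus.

15 annuli

Specimen A: adjusted count: 29 − 3 = 26 annuli.
A: Mean rate = 9.1 mm / 26 years ≈ 0.350 mm per year.
B spans 5.1 / 0.350 = 14.57 years ≈ 15 annuli.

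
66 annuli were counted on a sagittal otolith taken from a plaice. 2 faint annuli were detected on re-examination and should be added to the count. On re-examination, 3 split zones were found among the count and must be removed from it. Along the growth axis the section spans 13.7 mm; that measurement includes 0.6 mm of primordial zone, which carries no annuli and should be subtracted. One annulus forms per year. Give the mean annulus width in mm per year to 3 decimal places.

After corrections the count is 66 − 3 + 2 = 65 annuli.
Net length = 13.7 − 0.6 = 13.1 mm.
13.1 mm over 65 years gives 13.1 / 65 ≈ 0.202 mm per year.

0.202 mm per year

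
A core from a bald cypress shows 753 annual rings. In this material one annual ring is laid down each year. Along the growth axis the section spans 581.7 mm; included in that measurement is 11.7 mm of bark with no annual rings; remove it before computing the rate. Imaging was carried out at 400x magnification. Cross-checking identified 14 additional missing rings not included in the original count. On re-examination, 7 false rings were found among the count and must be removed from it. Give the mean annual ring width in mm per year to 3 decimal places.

0.750 mm per year

True annual ring count = 753 − 7 + 14 = 760.
The growth record spans 581.7 − 11.7 = 570.0 mm.
Mean rate = 570.0 mm / 760 years ≈ 0.750 mm per year.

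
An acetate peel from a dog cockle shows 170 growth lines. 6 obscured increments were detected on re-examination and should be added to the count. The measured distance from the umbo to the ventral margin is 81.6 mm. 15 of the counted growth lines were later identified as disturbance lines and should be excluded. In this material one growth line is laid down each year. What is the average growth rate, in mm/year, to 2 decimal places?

True growth line count = 170 − 15 + 6 = 161.
81.6 mm over 161 years gives 81.6 / 161 ≈ 0.51 mm/year.

0.51 mm/year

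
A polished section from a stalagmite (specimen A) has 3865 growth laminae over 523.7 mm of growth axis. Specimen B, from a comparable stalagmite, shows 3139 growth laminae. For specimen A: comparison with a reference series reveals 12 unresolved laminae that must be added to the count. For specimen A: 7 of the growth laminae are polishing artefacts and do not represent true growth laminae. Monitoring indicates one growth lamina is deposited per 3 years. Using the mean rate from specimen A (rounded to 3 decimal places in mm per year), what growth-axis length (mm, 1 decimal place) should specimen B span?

423.8 mm

Specimen A: correcting the raw count gives 3865 − 7 + 12 = 3870 true growth laminae.
Specimen A: 3870 growth laminae at 3 years each span 3870 × 3 = 11610 years.
A: Mean rate = 523.7 mm / 11610 years ≈ 0.045 mm/yr.
Specimen B: 3139 growth laminae at 3 years each span 3139 × 3 = 9417 years. Length of B = 0.045 × 9417 = 423.8 mm.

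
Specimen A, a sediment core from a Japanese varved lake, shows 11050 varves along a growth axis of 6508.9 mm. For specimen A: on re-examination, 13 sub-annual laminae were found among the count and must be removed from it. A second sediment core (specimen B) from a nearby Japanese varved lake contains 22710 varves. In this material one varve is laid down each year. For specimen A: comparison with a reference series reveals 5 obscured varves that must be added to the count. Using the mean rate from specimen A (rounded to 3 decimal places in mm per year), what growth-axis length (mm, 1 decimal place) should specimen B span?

13376.2 mm

Specimen A: adjusted count: 11050 − 13 + 5 = 11042 varves.
A: Extension rate ≈ 6508.9 / 11042 = 0.589 mm per year.
Length of B = 0.589 × 22710 = 13376.2 mm.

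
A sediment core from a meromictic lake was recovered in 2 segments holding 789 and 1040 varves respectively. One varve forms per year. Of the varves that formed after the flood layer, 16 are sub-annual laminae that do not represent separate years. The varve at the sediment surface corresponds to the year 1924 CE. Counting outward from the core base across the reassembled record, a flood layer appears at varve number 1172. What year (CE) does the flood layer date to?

1283 CE

Total varves = 789 + 1040 = 1829.
Between varve 1172 and the sediment surface there are 1829 − 1172 = 657 varves.
Excluding 16 false varves: 657 − 16 = 641.
Counting back 641 years from 1924 CE places the flood layer in 1924 − 641 = 1283 CE.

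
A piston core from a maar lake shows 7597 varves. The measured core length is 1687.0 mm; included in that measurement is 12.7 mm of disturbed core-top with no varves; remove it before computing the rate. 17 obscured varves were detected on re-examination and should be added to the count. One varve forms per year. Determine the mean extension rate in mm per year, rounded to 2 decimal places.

Correcting the raw count gives 7597 + 17 = 7614 true varves.
The growth record spans 1687.0 − 12.7 = 1674.3 mm.
1674.3 mm over 7614 years gives 1674.3 / 7614 ≈ 0.22 mm per year.

0.22 mm per year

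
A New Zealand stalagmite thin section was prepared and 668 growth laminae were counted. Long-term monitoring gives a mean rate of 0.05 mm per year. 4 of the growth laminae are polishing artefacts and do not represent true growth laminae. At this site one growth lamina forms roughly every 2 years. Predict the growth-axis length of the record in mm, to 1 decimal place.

66.4 mm

Adjusted count: 668 − 4 = 664 growth laminae.
Multiplying by 2 years per growth lamina: 664 × 2 = 1328 years.
Length ≈ 0.05 × 1328 = 66.4 mm.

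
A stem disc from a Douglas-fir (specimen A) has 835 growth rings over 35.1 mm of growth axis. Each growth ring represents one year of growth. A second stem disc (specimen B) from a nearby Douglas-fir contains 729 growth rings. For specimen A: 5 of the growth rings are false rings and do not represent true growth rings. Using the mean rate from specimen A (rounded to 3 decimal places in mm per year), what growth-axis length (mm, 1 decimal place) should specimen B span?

Specimen A: correcting the raw count gives 835 − 5 = 830 true growth rings.
A: Mean rate = 35.1 mm / 830 years ≈ 0.042 mm/yr.
For B, 0.042 mm/year × 729 years = 30.6 mm.

30.6 mm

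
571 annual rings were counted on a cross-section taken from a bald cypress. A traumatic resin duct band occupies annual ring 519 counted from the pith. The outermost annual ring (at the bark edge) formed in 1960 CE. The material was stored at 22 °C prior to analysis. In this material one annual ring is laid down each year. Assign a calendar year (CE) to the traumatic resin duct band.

Between annual ring 519 and the bark edge there are 571 − 519 = 52 annual rings.
Counting back 52 years from 1960 CE places the traumatic resin duct band in 1960 − 52 = 1908 CE.

1908 CE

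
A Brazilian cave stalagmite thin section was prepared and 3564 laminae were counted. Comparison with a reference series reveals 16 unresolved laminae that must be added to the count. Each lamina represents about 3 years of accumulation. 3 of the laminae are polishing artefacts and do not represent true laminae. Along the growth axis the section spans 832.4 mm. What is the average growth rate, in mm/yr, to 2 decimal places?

Correcting the raw count gives 3564 − 3 + 16 = 3577 true laminae.
Multiplying by 3 years per lamina: 3577 × 3 = 10731 years.
Extension rate ≈ 832.4 / 10731 = 0.08 mm/yr.

0.08 mm/yr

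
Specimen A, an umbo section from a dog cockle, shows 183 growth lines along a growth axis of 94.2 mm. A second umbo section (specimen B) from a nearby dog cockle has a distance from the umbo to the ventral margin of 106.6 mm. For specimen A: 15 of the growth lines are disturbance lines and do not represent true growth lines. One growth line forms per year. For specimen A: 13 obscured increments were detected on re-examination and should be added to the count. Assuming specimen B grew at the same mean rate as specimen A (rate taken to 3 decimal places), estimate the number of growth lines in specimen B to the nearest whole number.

205 growth lines

Specimen A: correcting the raw count gives 183 − 15 + 13 = 181 true growth lines.
A: Mean rate = 94.2 mm / 181 years ≈ 0.520 mm per year.
B spans 106.6 / 0.520 = 205.00 years ≈ 205 growth lines.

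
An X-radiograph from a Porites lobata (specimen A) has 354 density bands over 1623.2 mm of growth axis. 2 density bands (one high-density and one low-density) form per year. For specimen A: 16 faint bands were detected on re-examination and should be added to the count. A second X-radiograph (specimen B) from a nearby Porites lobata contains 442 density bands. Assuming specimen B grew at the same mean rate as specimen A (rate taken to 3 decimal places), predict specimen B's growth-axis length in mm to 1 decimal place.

1939.1 mm

Specimen A: correcting the raw count gives 354 + 16 = 370 true density bands.
Specimen A: dividing by 2 density bands per year: 370 / 2 = 185 years.
A: Mean rate = 1623.2 mm / 185 years ≈ 8.774 mm/yr.
Specimen B: with 2 density bands per year, 442 / 2 = 221 years. Length of B = 8.774 × 221 = 1939.1 mm.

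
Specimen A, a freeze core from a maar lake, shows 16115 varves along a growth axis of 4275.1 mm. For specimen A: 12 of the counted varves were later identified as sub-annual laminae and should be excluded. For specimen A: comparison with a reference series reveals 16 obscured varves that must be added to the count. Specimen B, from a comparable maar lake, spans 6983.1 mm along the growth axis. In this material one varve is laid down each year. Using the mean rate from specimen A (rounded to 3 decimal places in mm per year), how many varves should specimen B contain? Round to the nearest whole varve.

Specimen A: correcting the raw count gives 16115 − 12 + 16 = 16119 true varves.
A: 4275.1 mm over 16119 years gives 4275.1 / 16119 ≈ 0.265 mm per year.
For B, 6983.1 / 0.265 = 26351.32 years ≈ 26351 varves.

26351 varves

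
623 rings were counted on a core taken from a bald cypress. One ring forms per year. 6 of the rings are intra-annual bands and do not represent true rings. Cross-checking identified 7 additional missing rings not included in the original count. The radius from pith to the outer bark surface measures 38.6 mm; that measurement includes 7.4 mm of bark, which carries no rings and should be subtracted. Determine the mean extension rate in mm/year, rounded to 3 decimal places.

0.050 mm/year

After corrections the count is 623 − 6 + 7 = 624 rings.
The growth record spans 38.6 − 7.4 = 31.2 mm.
Extension rate ≈ 31.2 / 624 = 0.050 mm/year.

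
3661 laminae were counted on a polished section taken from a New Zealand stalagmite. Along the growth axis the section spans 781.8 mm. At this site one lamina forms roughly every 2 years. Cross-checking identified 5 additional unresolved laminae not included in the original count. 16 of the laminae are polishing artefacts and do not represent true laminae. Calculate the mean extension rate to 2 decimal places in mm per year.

0.11 mm per year

Adjusted count: 3661 − 16 + 5 = 3650 laminae.
Multiplying by 2 years per lamina: 3650 × 2 = 7300 years.
781.8 mm over 7300 years gives 781.8 / 7300 ≈ 0.11 mm per year.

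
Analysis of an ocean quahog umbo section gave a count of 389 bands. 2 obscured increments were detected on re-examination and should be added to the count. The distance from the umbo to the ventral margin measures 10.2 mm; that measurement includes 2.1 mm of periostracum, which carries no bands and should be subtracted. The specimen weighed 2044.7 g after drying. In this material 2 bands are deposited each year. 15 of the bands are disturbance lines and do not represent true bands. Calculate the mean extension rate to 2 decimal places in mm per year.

0.04 mm per year

Correcting the raw count gives 389 − 15 + 2 = 376 true bands.
With 2 bands per year, 376 / 2 = 188 years.
The growth record spans 10.2 − 2.1 = 8.1 mm.
Extension rate ≈ 8.1 / 188 = 0.04 mm per year.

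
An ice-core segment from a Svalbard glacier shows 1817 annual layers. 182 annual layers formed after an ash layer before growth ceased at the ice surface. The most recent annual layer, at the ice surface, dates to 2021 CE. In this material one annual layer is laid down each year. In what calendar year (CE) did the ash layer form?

1839 CE

There are 182 annual layers younger than the ash layer.
Counting back 182 years from 2021 CE places the ash layer in 2021 − 182 = 1839 CE.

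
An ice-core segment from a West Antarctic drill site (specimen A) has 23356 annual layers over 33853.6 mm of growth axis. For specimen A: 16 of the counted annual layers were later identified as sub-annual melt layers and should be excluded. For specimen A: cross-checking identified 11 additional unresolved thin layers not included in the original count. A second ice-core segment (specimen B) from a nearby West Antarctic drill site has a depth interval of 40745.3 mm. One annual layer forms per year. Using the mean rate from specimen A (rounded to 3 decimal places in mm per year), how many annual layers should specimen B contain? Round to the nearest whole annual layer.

Specimen A: correcting the raw count gives 23356 − 16 + 11 = 23351 true annual layers.
A: Extension rate ≈ 33853.6 / 23351 = 1.450 mm/yr.
B spans 40745.3 / 1.450 = 28100.21 years ≈ 28100 annual layers.

28100 annual layers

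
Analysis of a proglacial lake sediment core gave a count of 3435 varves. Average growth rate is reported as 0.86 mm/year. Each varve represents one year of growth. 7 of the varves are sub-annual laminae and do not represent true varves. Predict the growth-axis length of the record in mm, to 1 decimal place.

Correcting the raw count gives 3435 − 7 = 3428 true varves.
3428 years at 0.86 mm/year gives 0.86 × 3428 = 2948.1 mm.

2948.1 mm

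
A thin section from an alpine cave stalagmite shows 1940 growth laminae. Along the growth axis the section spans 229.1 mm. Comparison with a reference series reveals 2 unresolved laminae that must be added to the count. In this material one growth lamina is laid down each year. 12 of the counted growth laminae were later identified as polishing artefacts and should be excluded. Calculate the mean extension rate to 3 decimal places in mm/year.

True growth lamina count = 1940 − 12 + 2 = 1930.
Extension rate ≈ 229.1 / 1930 = 0.119 mm/year.

0.119 mm/year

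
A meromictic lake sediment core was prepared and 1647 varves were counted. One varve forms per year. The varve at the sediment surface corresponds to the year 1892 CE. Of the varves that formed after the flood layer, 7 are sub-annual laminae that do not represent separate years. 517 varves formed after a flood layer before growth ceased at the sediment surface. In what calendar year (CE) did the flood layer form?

1382 CE

517 varves formed after the flood layer.
Excluding 7 false varves: 517 − 7 = 510.
1892 − 510 = 1382 CE.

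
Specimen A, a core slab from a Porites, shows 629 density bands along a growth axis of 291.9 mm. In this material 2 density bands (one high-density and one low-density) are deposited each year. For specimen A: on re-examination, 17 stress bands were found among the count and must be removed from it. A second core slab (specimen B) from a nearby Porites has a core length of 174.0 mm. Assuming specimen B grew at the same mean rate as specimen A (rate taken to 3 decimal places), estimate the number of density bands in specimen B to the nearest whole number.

Specimen A: after corrections the count is 629 − 17 = 612 density bands.
Specimen A: 612 density bands at 2 per year is 612 / 2 = 306 years.
A: Extension rate ≈ 291.9 / 306 = 0.954 mm per year.
Specimen B: 174.0 mm / 0.954 mm per year = 182.39 years; at 2 density bands per year that is 182.39 × 2 ≈ 365 density bands.

365 density bands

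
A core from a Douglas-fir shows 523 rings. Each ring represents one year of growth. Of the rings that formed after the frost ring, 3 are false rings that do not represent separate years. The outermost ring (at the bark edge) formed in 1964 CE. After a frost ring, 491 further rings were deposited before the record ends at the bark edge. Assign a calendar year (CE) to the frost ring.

491 rings formed after the frost ring.
Removing the 3 false rings leaves 491 − 3 = 488 true rings beyond the frost ring.
The ring at the bark edge is 1964 CE, so the frost ring dates to 1964 − 488 = 1476 CE.

1476 CE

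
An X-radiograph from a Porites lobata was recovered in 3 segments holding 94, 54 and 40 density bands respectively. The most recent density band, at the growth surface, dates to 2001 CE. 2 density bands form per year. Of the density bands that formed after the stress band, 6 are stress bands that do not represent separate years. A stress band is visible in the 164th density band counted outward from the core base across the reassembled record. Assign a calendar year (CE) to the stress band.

1992 CE

Total density bands = 94 + 54 + 40 = 188.
188 − 164 = 24 density bands lie beyond the stress band toward the growth surface.
Removing the 6 false density bands leaves 24 − 6 = 18 true density bands beyond the stress band.
Dividing by 2 density bands per year: 18 / 2 = 9 years.
2001 − 9 = 1992 CE.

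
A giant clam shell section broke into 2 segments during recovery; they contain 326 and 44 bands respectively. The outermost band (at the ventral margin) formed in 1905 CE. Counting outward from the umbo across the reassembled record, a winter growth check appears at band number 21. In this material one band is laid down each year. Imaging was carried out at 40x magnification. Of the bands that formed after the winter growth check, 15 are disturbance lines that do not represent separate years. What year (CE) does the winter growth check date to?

Total bands = 326 + 44 = 370.
370 − 21 = 349 bands lie beyond the winter growth check toward the ventral margin.
Excluding 15 false bands: 349 − 15 = 334.
1905 − 334 = 1571 CE.

1571 CE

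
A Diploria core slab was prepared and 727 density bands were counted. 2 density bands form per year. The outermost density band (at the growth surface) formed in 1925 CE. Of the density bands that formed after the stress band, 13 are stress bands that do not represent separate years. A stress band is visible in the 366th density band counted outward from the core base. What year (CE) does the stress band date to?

1751 CE

Between density band 366 and the growth surface there are 727 − 366 = 361 density bands.
361 − 13 false = 348 true density bands after the stress band.
Dividing by 2 density bands per year: 348 / 2 = 174 years.
Counting back 174 years from 1925 CE places the stress band in 1925 − 174 = 1751 CE.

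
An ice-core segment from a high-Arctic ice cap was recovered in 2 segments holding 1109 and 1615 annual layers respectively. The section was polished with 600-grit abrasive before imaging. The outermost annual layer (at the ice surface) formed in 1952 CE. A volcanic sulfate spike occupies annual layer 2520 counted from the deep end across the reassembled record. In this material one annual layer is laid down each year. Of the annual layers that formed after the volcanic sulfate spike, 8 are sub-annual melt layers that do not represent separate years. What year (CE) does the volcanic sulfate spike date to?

1756 CE

Total annual layers = 1109 + 1615 = 2724.
Between annual layer 2520 and the ice surface there are 2724 − 2520 = 204 annual layers.
Removing the 8 false annual layers leaves 204 − 8 = 196 true annual layers beyond the volcanic sulfate spike.
The annual layer at the ice surface is 1952 CE, so the volcanic sulfate spike dates to 1952 − 196 = 1756 CE.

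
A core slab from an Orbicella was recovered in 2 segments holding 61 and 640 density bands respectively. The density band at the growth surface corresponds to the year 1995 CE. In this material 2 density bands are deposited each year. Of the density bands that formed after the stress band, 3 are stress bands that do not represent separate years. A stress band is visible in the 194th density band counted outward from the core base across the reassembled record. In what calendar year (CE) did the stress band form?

Total density bands = 61 + 640 = 701.
701 − 194 = 507 density bands lie beyond the stress band toward the growth surface.
507 − 3 false = 504 true density bands after the stress band.
504 density bands at 2 per year is 504 / 2 = 252 years.
Counting back 252 years from 1995 CE places the stress band in 1995 − 252 = 1743 CE.

1743 CE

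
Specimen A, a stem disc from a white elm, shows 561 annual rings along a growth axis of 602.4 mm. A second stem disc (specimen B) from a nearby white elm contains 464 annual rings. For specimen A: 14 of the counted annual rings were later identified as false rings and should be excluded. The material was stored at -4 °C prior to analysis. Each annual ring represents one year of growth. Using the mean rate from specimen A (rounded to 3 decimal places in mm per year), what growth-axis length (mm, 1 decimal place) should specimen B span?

510.9 mm

Specimen A: correcting the raw count gives 561 − 14 = 547 true annual rings.
A: Extension rate ≈ 602.4 / 547 = 1.101 mm per year.
B's length ≈ 1.101 × 464 = 510.9 mm.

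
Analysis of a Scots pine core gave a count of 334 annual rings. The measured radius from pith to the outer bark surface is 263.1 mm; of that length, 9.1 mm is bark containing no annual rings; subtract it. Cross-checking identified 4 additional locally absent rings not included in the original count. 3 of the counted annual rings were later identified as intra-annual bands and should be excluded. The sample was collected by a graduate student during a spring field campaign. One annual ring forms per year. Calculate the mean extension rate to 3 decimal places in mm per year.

0.758 mm per year

After corrections the count is 334 − 3 + 4 = 335 annual rings.
Net length = 263.1 − 9.1 = 254.0 mm.
Mean rate = 254.0 mm / 335 years ≈ 0.758 mm per year.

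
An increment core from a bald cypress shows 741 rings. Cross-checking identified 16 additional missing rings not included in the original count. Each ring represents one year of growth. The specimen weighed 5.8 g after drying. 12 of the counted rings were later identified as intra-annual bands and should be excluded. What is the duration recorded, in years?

745 yr

True ring count = 741 − 12 + 16 = 745.
With a one-to-one ring periodicity this is 745 years.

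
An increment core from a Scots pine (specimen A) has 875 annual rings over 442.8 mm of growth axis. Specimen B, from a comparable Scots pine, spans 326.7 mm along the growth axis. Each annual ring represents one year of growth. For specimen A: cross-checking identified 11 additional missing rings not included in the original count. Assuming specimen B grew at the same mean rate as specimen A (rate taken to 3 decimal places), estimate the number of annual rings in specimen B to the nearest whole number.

Specimen A: after corrections the count is 875 + 11 = 886 annual rings.
A: 442.8 mm over 886 years gives 442.8 / 886 ≈ 0.500 mm/year.
Specimen B: 326.7 mm / 0.500 mm per year = 653.40 years ≈ 653 annual rings.

653 annual rings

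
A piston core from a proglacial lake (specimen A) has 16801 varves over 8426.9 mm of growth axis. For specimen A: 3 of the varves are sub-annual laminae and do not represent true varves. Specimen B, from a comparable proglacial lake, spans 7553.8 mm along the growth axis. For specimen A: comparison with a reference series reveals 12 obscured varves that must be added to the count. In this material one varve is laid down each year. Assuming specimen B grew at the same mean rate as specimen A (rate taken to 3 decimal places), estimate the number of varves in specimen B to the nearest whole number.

Specimen A: correcting the raw count gives 16801 − 3 + 12 = 16810 true varves.
A: Extension rate ≈ 8426.9 / 16810 = 0.501 mm/yr.
B spans 7553.8 / 0.501 = 15077.45 years ≈ 15077 varves.

15077 varves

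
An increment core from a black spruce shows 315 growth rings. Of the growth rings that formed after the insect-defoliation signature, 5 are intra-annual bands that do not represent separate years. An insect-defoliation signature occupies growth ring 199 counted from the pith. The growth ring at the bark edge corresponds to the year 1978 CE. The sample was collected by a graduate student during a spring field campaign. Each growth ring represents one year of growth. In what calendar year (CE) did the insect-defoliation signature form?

The insect-defoliation signature sits at growth ring 199 from the pith, so 315 − 199 = 116 growth rings formed after it.
Excluding 5 false growth rings: 116 − 5 = 111.
Counting back 111 years from 1978 CE places the insect-defoliation signature in 1978 − 111 = 1867 CE.

1867 CE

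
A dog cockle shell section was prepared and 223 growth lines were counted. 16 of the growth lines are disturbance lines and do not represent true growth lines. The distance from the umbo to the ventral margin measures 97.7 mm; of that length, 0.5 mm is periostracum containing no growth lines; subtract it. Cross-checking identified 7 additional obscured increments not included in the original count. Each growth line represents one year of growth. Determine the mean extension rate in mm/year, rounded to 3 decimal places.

Adjusted count: 223 − 16 + 7 = 214 growth lines.
Net length = 97.7 − 0.5 = 97.2 mm.
Extension rate ≈ 97.2 / 214 = 0.454 mm/year.

0.454 mm/year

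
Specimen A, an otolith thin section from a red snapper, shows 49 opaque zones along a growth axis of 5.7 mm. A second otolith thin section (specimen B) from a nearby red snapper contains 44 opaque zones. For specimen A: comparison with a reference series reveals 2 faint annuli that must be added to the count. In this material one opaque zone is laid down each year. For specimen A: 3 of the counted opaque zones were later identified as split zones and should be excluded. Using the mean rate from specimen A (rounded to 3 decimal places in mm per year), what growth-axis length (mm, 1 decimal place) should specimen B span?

5.2 mm

Specimen A: true opaque zone count = 49 − 3 + 2 = 48.
A: Mean rate = 5.7 mm / 48 years ≈ 0.119 mm/yr.
Length of B = 0.119 × 44 = 5.2 mm.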